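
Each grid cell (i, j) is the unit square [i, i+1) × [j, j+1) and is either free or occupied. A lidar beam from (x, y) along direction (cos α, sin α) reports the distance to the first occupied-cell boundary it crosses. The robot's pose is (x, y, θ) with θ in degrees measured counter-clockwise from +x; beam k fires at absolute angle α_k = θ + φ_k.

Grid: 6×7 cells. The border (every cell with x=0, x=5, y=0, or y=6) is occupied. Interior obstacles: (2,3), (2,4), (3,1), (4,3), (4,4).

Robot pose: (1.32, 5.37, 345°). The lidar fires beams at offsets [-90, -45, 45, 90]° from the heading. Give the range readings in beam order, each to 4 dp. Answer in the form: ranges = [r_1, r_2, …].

ranges = [1.2364, 1.3600, 1.2600, 0.6522]

beam 1: φ=-90°, α=255°
  cosα=-0.2588 sinα=-0.9659 | (1,5) | tMaxX 1.2364 tMaxY 0.3831 | tΔX 3.8637 tΔY 1.0353
    t=0.3831 [y] (1,4)
    t=1.2364 [x] (0,4) — stop
  → r_1 = 1.2364
beam 2: φ=-45°, α=300°
  cosα=0.5000 sinα=-0.8660 | (1,5) | tMaxX 1.3600 tMaxY 0.4272 | tΔX 2.0000 tΔY 1.1547
    t=0.4272 [y] (1,4)
    t=1.3600 [x] (2,4) — stop
  → r_2 = 1.3600
beam 3: φ=45°, α=30°
  cosα=0.8660 sinα=0.5000 | (1,5) | tMaxX 0.7852 tMaxY 1.2600 | tΔX 1.1547 tΔY 2.0000
    t=0.7852 [x] (2,5)
    t=1.2600 [y] (2,6) — stop
  → r_3 = 1.2600
beam 4: φ=90°, α=75°
  cosα=0.2588 sinα=0.9659 | (1,5) | tMaxX 2.6273 tMaxY 0.6522 | tΔX 3.8637 tΔY 1.0353
    t=0.6522 [y] (1,6) — stop
  → r_4 = 0.6522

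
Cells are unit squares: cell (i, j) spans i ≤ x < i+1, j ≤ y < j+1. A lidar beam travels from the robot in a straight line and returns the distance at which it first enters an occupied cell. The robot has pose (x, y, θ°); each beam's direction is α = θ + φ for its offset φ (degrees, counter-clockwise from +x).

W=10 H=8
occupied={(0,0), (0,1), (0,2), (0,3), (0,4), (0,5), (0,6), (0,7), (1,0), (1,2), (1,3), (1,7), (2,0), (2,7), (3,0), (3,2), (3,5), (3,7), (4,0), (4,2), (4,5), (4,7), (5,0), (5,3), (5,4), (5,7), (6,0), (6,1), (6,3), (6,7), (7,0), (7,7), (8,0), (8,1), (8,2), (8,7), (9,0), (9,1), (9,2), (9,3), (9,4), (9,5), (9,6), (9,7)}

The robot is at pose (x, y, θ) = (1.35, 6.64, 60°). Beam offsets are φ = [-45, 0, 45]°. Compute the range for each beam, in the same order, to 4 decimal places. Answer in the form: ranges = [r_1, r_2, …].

ranges = [1.3909, 0.4157, 0.3727]

beam 1: φ=-45°, α=15°
  direction (0.9659, 0.2588); cell (1,6); t to first gridline: x 0.6729, y 1.3909 (then +1.0353 / +3.8637)
    (2,6) via x @ 0.6729
    (2,7) via y @ 1.3909  # hit
  → r_1 = 1.3909
beam 2: φ=0°, α=60°
  direction (0.5000, 0.8660); cell (1,6); t to first gridline: x 1.3000, y 0.4157 (then +2.0000 / +1.1547)
    (1,7) via y @ 0.4157  # hit
  → r_2 = 0.4157
beam 3: φ=45°, α=105°
  direction (-0.2588, 0.9659); cell (1,6); t to first gridline: x 1.3523, y 0.3727 (then +3.8637 / +1.0353)
    (1,7) via y @ 0.3727  # hit
  → r_3 = 0.3727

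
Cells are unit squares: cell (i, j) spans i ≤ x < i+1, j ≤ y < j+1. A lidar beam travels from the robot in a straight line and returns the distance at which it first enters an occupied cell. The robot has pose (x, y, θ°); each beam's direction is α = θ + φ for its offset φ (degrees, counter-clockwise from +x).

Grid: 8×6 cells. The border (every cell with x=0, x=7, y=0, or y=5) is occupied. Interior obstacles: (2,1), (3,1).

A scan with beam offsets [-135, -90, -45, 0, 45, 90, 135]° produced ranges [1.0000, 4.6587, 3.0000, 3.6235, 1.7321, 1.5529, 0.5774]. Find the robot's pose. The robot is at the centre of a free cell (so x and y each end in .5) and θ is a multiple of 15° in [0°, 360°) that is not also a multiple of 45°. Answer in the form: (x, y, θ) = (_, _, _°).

Candidates: 22 free-cell centres × 16 headings = 352 poses. Raycast each; keep the one whose scan matches to 4 dp.
  (2.5, 2.5, 120°): beam 1 = 4.6587 ≠ 1.0000 ✗
  (2.5, 2.5, 210°): beam 1 = 2.5882 ≠ 1.0000 ✗
  (1.5, 1.5, 150°): beam 1 = 0.5176 ≠ 1.0000 ✗
  (2.5, 3.5, 210°): beam 1 = 1.5529 ≠ 1.0000 ✗
  …
  (5.5, 4.5, 285°): r_1=1.0000, r_2=4.6587, r_3=3.0000, r_4=3.6235, r_5=1.7321, r_6=1.5529, r_7=0.5774 — all match ✓
No second candidate reproduces the full scan.

(x, y, θ) = (5.5, 4.5, 285°)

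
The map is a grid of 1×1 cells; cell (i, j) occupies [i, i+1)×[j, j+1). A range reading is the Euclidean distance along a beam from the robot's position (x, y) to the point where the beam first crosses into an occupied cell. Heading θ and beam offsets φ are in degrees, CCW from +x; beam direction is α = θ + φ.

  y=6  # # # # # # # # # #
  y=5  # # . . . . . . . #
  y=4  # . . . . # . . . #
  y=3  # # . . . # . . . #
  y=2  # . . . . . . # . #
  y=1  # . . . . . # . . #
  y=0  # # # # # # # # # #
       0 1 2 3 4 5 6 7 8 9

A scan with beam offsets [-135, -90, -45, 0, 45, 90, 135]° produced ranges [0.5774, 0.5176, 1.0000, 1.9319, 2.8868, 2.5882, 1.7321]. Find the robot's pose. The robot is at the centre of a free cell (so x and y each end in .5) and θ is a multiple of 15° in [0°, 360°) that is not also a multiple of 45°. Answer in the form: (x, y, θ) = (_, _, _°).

(x, y, θ) = (6.5, 4.5, 285°)

Candidates: 34 free-cell centres × 16 headings = 544 poses. Raycast each; keep the one whose scan matches to 4 dp.
  (5.5, 1.5, 285°): beam 1 = 4.0415 ≠ 0.5774 ✗
  (7.5, 4.5, 150°): beam 1 = 1.5529 ≠ 0.5774 ✗
  (3.5, 1.5, 345°): beam 1 = 1.0000 ≠ 0.5774 ✗
  (6.5, 5.5, 240°): beam 1 = 0.5176 ≠ 0.5774 ✗
  (8.5, 4.5, 345°): beam 1 = 2.8868 ≠ 0.5774 ✗
  …
  (6.5, 4.5, 285°): r_1=0.5774, r_2=0.5176, r_3=1.0000, r_4=1.9319, r_5=2.8868, r_6=2.5882, r_7=1.7321 — all match ✓
Unique over the lattice → pose = (6.5, 4.5, 285°).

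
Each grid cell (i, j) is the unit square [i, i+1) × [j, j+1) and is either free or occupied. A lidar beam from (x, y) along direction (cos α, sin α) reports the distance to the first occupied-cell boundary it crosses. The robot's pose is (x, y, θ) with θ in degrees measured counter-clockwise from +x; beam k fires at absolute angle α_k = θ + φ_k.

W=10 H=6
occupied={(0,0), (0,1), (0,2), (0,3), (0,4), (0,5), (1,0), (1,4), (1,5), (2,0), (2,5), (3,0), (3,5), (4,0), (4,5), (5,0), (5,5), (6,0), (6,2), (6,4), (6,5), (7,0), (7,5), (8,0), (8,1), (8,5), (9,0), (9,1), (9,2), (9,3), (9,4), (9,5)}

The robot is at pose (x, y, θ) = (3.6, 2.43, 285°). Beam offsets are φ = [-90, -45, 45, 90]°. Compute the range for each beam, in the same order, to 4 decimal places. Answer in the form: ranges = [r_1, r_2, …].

beam 1: φ=-90°, α=195°
  cosα=-0.9659 sinα=-0.2588 | (3,2) | tMaxX 0.6212 tMaxY 1.6614 | tΔX 1.0353 tΔY 3.8637
    t=0.6212 [x] (2,2)
    t=1.6564 [x] (1,2)
    t=1.6614 [y] (1,1)
    t=2.6917 [x] (0,1) — stop
  → r_1 = 2.6917
beam 2: φ=-45°, α=240°
  cosα=-0.5000 sinα=-0.8660 | (3,2) | tMaxX 1.2000 tMaxY 0.4965 | tΔX 2.0000 tΔY 1.1547
    t=0.4965 [y] (3,1)
    t=1.2000 [x] (2,1)
    t=1.6512 [y] (2,0) — stop
  → r_2 = 1.6512
beam 3: φ=45°, α=330°
  cosα=0.8660 sinα=-0.5000 | (3,2) | tMaxX 0.4619 tMaxY 0.8600 | tΔX 1.1547 tΔY 2.0000
    t=0.4619 [x] (4,2)
    t=0.8600 [y] (4,1)
    t=1.6166 [x] (5,1)
    t=2.7713 [x] (6,1)
    t=2.8600 [y] (6,0) — stop
  → r_3 = 2.8600
beam 4: φ=90°, α=15°
  cosα=0.9659 sinα=0.2588 | (3,2) | tMaxX 0.4141 tMaxY 2.2023 | tΔX 1.0353 tΔY 3.8637
    t=0.4141 [x] (4,2)
    t=1.4494 [x] (5,2)
    t=2.2023 [y] (5,3)
    t=2.4847 [x] (6,3)
    t=3.5199 [x] (7,3)
    t=4.5552 [x] (8,3)
    t=5.5905 [x] (9,3) — stop
  → r_4 = 5.5905

ranges = [2.6917, 1.6512, 2.8600, 5.5905]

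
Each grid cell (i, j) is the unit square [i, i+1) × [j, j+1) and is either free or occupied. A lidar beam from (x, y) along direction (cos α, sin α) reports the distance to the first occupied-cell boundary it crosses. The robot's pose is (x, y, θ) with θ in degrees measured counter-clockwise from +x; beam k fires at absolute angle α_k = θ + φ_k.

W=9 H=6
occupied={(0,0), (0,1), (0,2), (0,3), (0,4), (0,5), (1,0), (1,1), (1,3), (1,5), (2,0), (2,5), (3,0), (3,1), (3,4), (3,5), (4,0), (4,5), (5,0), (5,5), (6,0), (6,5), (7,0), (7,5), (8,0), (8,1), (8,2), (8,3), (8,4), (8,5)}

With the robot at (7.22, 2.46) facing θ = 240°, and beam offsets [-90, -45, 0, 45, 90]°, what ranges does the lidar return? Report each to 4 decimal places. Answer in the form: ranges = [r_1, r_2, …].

beam 1: φ=-90°, α=150°
  direction (-0.8660, 0.5000); cell (7,2); t to first gridline: x 0.2540, y 1.0800 (then +1.1547 / +2.0000)
    (6,2) via x @ 0.2540
    (6,3) via y @ 1.0800
    (5,3) via x @ 1.4087
    (4,3) via x @ 2.5634
    (4,4) via y @ 3.0800
    (3,4) via x @ 3.7181  # hit
  → r_1 = 3.7181
beam 2: φ=-45°, α=195°
  direction (-0.9659, -0.2588); cell (7,2); t to first gridline: x 0.2278, y 1.7773 (then +1.0353 / +3.8637)
    (6,2) via x @ 0.2278
    (5,2) via x @ 1.2630
    (5,1) via y @ 1.7773
    (4,1) via x @ 2.2983
    (3,1) via x @ 3.3336  # hit
  → r_2 = 3.3336
beam 3: φ=0°, α=240°
  direction (-0.5000, -0.8660); cell (7,2); t to first gridline: x 0.4400, y 0.5312 (then +2.0000 / +1.1547)
    (6,2) via x @ 0.4400
    (6,1) via y @ 0.5312
    (6,0) via y @ 1.6859  # hit
  → r_3 = 1.6859
beam 4: φ=45°, α=285°
  direction (0.2588, -0.9659); cell (7,2); t to first gridline: x 3.0137, y 0.4762 (then +3.8637 / +1.0353)
    (7,1) via y @ 0.4762
    (7,0) via y @ 1.5115  # hit
  → r_4 = 1.5115
beam 5: φ=90°, α=330°
  direction (0.8660, -0.5000); cell (7,2); t to first gridline: x 0.9007, y 0.9200 (then +1.1547 / +2.0000)
    (8,2) via x @ 0.9007  # hit
  → r_5 = 0.9007

ranges = [3.7181, 3.3336, 1.6859, 1.5115, 0.9007]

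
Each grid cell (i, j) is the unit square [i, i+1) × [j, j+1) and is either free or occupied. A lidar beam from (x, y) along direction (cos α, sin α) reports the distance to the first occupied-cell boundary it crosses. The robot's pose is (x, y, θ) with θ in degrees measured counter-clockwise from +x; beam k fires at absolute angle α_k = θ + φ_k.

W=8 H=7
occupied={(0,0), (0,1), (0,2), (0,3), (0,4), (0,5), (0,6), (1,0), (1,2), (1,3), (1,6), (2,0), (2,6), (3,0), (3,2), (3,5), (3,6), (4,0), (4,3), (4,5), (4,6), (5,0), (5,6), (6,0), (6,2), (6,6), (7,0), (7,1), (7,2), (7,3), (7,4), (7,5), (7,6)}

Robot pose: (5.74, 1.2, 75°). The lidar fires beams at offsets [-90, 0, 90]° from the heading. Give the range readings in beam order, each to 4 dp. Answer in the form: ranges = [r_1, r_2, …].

beam 1: φ=-90°, α=345°
  d=(0.9659,-0.2588)  start (5,1)  tX=0.2692 tY=0.7727  stride 1/|dx|=1.0353 1/|dy|=3.8637
    cross x-line → (6,1), t=0.2692
    cross y-line → (6,0), t=0.7727 (wall)
  → r_1 = 0.7727
beam 2: φ=0°, α=75°
  d=(0.2588,0.9659)  start (5,1)  tX=1.0046 tY=0.8282  stride 1/|dx|=3.8637 1/|dy|=1.0353
    cross y-line → (5,2), t=0.8282
    cross x-line → (6,2), t=1.0046 (wall)
  → r_2 = 1.0046
beam 3: φ=90°, α=165°
  d=(-0.9659,0.2588)  start (5,1)  tX=0.7661 tY=3.0910  stride 1/|dx|=1.0353 1/|dy|=3.8637
    cross x-line → (4,1), t=0.7661
    cross x-line → (3,1), t=1.8014
    cross x-line → (2,1), t=2.8367
    cross y-line → (2,2), t=3.0910
    cross x-line → (1,2), t=3.8719 (wall)
  → r_3 = 3.8719

ranges = [0.7727, 1.0046, 3.8719]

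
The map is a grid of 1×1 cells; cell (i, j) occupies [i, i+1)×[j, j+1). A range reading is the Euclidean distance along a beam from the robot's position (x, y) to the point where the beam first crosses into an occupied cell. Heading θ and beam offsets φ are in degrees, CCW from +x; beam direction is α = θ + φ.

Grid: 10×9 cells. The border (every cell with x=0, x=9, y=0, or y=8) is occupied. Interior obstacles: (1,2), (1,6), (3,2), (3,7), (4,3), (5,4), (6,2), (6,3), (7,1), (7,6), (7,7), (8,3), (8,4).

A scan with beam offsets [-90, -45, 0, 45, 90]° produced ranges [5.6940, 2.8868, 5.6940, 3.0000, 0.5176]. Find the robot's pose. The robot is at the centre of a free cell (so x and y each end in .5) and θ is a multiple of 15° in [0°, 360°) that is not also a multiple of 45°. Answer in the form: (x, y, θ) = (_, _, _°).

(x, y, θ) = (3.5, 6.5, 345°)

Candidates: 43 free-cell centres × 16 headings = 688 poses. Raycast each; keep the one whose scan matches to 4 dp.
  (4.5, 7.5, 75°): beam 1 = 2.5882 ≠ 5.6940 ✗
  (5.5, 7.5, 105°): beam 1 = 1.5529 ≠ 5.6940 ✗
  (2.5, 6.5, 30°): beam 1 = 3.0000 ≠ 5.6940 ✗
  (3.5, 5.5, 105°): beam 1 = 3.6235 ≠ 5.6940 ✗
  (3.5, 6.5, 165°): beam 1 = 0.5176 ≠ 5.6940 ✗
  …
  (3.5, 6.5, 345°): r_1=5.6940, r_2=2.8868, r_3=5.6940, r_4=3.0000, r_5=0.5176 — all match ✓
Only this pose fits every beam.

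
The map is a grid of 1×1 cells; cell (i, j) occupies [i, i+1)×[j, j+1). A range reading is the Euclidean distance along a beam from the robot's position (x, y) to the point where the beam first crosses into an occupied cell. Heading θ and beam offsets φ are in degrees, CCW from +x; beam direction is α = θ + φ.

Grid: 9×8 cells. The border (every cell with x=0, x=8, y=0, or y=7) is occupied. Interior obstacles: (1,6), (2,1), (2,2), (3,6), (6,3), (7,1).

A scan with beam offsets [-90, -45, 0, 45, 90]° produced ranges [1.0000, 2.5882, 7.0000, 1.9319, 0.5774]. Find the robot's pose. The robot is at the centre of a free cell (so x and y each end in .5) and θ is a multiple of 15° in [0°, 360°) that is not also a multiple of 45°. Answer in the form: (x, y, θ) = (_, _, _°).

Candidates: 36 free-cell centres × 16 headings = 576 poses. Raycast each; keep the one whose scan matches to 4 dp.
  (5.5, 5.5, 15°): beam 1 = 1.9319 ≠ 1.0000 ✗
  (6.5, 4.5, 120°): beam 1 = 1.7321 ≠ 1.0000 ✗
  (3.5, 4.5, 105°): beam 1 = 4.6587 ≠ 1.0000 ✗
  (2.5, 4.5, 150°): beam 1 = 1.7321 ≠ 1.0000 ✗
  (5.5, 6.5, 210°): beam 1 = 0.5774 ≠ 1.0000 ✗
  …
  (1.5, 5.5, 330°): r_1=1.0000, r_2=2.5882, r_3=7.0000, r_4=1.9319, r_5=0.5774 — all match ✓
No second candidate reproduces the full scan.

(x, y, θ) = (1.5, 5.5, 330°)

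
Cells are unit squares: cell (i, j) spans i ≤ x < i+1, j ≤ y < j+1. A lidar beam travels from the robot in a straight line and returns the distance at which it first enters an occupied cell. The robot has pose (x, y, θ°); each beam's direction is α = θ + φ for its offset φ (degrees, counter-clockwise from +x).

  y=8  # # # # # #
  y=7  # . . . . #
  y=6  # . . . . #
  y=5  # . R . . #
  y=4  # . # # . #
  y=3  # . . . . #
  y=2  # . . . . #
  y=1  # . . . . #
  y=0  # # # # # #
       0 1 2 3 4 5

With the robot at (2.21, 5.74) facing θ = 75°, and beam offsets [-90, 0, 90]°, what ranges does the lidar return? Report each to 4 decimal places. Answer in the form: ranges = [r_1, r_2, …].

beam 1: φ=-90°, α=345°
  cosα=0.9659 sinα=-0.2588 | (2,5) | tMaxX 0.8179 tMaxY 2.8591 | tΔX 1.0353 tΔY 3.8637
    t=0.8179 [x] (3,5)
    t=1.8531 [x] (4,5)
    t=2.8591 [y] (4,4)
    t=2.8884 [x] (5,4) — stop
  → r_1 = 2.8884
beam 2: φ=0°, α=75°
  cosα=0.2588 sinα=0.9659 | (2,5) | tMaxX 3.0523 tMaxY 0.2692 | tΔX 3.8637 tΔY 1.0353
    t=0.2692 [y] (2,6)
    t=1.3044 [y] (2,7)
    t=2.3397 [y] (2,8) — stop
  → r_2 = 2.3397
beam 3: φ=90°, α=165°
  cosα=-0.9659 sinα=0.2588 | (2,5) | tMaxX 0.2174 tMaxY 1.0046 | tΔX 1.0353 tΔY 3.8637
    t=0.2174 [x] (1,5)
    t=1.0046 [y] (1,6)
    t=1.2527 [x] (0,6) — stop
  → r_3 = 1.2527

ranges = [2.8884, 2.3397, 1.2527]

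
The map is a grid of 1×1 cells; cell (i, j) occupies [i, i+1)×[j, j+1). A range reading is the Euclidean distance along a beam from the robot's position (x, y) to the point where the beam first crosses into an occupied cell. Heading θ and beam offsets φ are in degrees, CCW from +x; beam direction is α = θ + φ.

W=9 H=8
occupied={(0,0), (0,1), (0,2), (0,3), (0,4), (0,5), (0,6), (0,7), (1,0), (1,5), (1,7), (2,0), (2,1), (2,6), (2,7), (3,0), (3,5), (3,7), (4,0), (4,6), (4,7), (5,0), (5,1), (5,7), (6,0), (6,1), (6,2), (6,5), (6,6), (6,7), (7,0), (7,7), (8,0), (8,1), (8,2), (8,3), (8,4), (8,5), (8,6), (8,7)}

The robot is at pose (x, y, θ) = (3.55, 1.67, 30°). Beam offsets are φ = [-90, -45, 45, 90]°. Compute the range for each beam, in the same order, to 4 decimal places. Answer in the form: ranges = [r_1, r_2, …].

ranges = [0.7736, 1.5012, 4.4827, 3.8452]

beam 1: φ=-90°, α=300°
  cosα=0.5000 sinα=-0.8660 | (3,1) | tMaxX 0.9000 tMaxY 0.7736 | tΔX 2.0000 tΔY 1.1547
    t=0.7736 [y] (3,0) — stop
  → r_1 = 0.7736
beam 2: φ=-45°, α=345°
  cosα=0.9659 sinα=-0.2588 | (3,1) | tMaxX 0.4659 tMaxY 2.5887 | tΔX 1.0353 tΔY 3.8637
    t=0.4659 [x] (4,1)
    t=1.5012 [x] (5,1) — stop
  → r_2 = 1.5012
beam 3: φ=45°, α=75°
  cosα=0.2588 sinα=0.9659 | (3,1) | tMaxX 1.7387 tMaxY 0.3416 | tΔX 3.8637 tΔY 1.0353
    t=0.3416 [y] (3,2)
    t=1.3769 [y] (3,3)
    t=1.7387 [x] (4,3)
    t=2.4122 [y] (4,4)
    t=3.4475 [y] (4,5)
    t=4.4827 [y] (4,6) — stop
  → r_3 = 4.4827
beam 4: φ=90°, α=120°
  cosα=-0.5000 sinα=0.8660 | (3,1) | tMaxX 1.1000 tMaxY 0.3811 | tΔX 2.0000 tΔY 1.1547
    t=0.3811 [y] (3,2)
    t=1.1000 [x] (2,2)
    t=1.5358 [y] (2,3)
    t=2.6905 [y] (2,4)
    t=3.1000 [x] (1,4)
    t=3.8452 [y] (1,5) — stop
  → r_4 = 3.8452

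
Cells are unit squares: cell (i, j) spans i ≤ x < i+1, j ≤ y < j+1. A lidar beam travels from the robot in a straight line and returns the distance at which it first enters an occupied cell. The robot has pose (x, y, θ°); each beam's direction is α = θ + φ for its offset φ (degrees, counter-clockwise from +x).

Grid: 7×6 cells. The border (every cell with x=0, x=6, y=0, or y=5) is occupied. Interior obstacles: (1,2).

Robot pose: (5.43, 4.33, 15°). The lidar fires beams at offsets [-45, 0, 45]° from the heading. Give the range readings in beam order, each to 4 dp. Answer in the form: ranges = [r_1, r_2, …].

ranges = [0.6582, 0.5901, 0.7736]

beam 1: φ=-45°, α=330°
  cosα=0.8660 sinα=-0.5000 | (5,4) | tMaxX 0.6582 tMaxY 0.6600 | tΔX 1.1547 tΔY 2.0000
    t=0.6582 [x] (6,4) — stop
  → r_1 = 0.6582
beam 2: φ=0°, α=15°
  cosα=0.9659 sinα=0.2588 | (5,4) | tMaxX 0.5901 tMaxY 2.5887 | tΔX 1.0353 tΔY 3.8637
    t=0.5901 [x] (6,4) — stop
  → r_2 = 0.5901
beam 3: φ=45°, α=60°
  cosα=0.5000 sinα=0.8660 | (5,4) | tMaxX 1.1400 tMaxY 0.7736 | tΔX 2.0000 tΔY 1.1547
    t=0.7736 [y] (5,5) — stop
  → r_3 = 0.7736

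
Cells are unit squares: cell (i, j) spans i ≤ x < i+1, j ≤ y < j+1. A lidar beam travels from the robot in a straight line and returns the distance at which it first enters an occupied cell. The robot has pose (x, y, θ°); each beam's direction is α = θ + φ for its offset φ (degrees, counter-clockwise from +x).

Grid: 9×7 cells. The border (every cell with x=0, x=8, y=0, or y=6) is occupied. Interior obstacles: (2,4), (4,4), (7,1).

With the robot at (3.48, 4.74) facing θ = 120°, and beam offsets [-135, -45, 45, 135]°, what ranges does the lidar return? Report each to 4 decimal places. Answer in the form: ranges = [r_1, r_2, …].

ranges = [0.5383, 1.3044, 0.4969, 3.8719]

beam 1: φ=-135°, α=345°
  d=(0.9659,-0.2588)  start (3,4)  tX=0.5383 tY=2.8591  stride 1/|dx|=1.0353 1/|dy|=3.8637
    cross x-line → (4,4), t=0.5383 (wall)
  → r_1 = 0.5383
beam 2: φ=-45°, α=75°
  d=(0.2588,0.9659)  start (3,4)  tX=2.0091 tY=0.2692  stride 1/|dx|=3.8637 1/|dy|=1.0353
    cross y-line → (3,5), t=0.2692
    cross y-line → (3,6), t=1.3044 (wall)
  → r_2 = 1.3044
beam 3: φ=45°, α=165°
  d=(-0.9659,0.2588)  start (3,4)  tX=0.4969 tY=1.0046  stride 1/|dx|=1.0353 1/|dy|=3.8637
    cross x-line → (2,4), t=0.4969 (wall)
  → r_3 = 0.4969
beam 4: φ=135°, α=255°
  d=(-0.2588,-0.9659)  start (3,4)  tX=1.8546 tY=0.7661  stride 1/|dx|=3.8637 1/|dy|=1.0353
    cross y-line → (3,3), t=0.7661
    cross y-line → (3,2), t=1.8014
    cross x-line → (2,2), t=1.8546
    cross y-line → (2,1), t=2.8367
    cross y-line → (2,0), t=3.8719 (wall)
  → r_4 = 3.8719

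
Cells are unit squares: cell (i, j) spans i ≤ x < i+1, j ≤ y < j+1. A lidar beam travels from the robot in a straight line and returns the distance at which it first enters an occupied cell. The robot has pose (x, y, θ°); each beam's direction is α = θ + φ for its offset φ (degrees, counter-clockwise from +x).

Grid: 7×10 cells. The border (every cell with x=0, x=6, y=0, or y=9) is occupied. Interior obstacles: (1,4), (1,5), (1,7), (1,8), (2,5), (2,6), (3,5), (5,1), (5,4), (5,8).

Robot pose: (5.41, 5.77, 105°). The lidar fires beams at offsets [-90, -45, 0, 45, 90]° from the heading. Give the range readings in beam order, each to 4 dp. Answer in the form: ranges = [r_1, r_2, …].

ranges = [0.6108, 1.1800, 3.3439, 3.9375, 1.4597]

beam 1: φ=-90°, α=15°
  d=(0.9659,0.2588)  start (5,5)  tX=0.6108 tY=0.8887  stride 1/|dx|=1.0353 1/|dy|=3.8637
    cross x-line → (6,5), t=0.6108 (wall)
  → r_1 = 0.6108
beam 2: φ=-45°, α=60°
  d=(0.5000,0.8660)  start (5,5)  tX=1.1800 tY=0.2656  stride 1/|dx|=2.0000 1/|dy|=1.1547
    cross y-line → (5,6), t=0.2656
    cross x-line → (6,6), t=1.1800 (wall)
  → r_2 = 1.1800
beam 3: φ=0°, α=105°
  d=(-0.2588,0.9659)  start (5,5)  tX=1.5841 tY=0.2381  stride 1/|dx|=3.8637 1/|dy|=1.0353
    cross y-line → (5,6), t=0.2381
    cross y-line → (5,7), t=1.2734
    cross x-line → (4,7), t=1.5841
    cross y-line → (4,8), t=2.3087
    cross y-line → (4,9), t=3.3439 (wall)
  → r_3 = 3.3439
beam 4: φ=45°, α=150°
  d=(-0.8660,0.5000)  start (5,5)  tX=0.4734 tY=0.4600  stride 1/|dx|=1.1547 1/|dy|=2.0000
    cross y-line → (5,6), t=0.4600
    cross x-line → (4,6), t=0.4734
    cross x-line → (3,6), t=1.6281
    cross y-line → (3,7), t=2.4600
    cross x-line → (2,7), t=2.7828
    cross x-line → (1,7), t=3.9375 (wall)
  → r_4 = 3.9375
beam 5: φ=90°, α=195°
  d=(-0.9659,-0.2588)  start (5,5)  tX=0.4245 tY=2.9751  stride 1/|dx|=1.0353 1/|dy|=3.8637
    cross x-line → (4,5), t=0.4245
    cross x-line → (3,5), t=1.4597 (wall)
  → r_5 = 1.4597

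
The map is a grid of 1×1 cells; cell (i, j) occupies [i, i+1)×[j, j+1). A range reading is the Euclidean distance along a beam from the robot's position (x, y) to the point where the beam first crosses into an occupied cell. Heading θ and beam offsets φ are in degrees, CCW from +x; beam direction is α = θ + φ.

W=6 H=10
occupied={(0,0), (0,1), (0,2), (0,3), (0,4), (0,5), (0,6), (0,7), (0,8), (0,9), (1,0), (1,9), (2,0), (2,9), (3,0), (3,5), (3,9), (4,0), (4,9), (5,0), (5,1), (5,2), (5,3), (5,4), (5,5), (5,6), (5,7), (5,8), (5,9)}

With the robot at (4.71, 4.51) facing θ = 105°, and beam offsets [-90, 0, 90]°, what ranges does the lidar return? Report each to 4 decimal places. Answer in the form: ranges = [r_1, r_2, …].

ranges = [0.3002, 4.6484, 3.8409]

beam 1: φ=-90°, α=15°
  direction (0.9659, 0.2588); cell (4,4); t to first gridline: x 0.3002, y 1.8932 (then +1.0353 / +3.8637)
    (5,4) via x @ 0.3002  # hit
  → r_1 = 0.3002
beam 2: φ=0°, α=105°
  direction (-0.2588, 0.9659); cell (4,4); t to first gridline: x 2.7432, y 0.5073 (then +3.8637 / +1.0353)
    (4,5) via y @ 0.5073
    (4,6) via y @ 1.5426
    (4,7) via y @ 2.5778
    (3,7) via x @ 2.7432
    (3,8) via y @ 3.6131
    (3,9) via y @ 4.6484  # hit
  → r_2 = 4.6484
beam 3: φ=90°, α=195°
  direction (-0.9659, -0.2588); cell (4,4); t to first gridline: x 0.7350, y 1.9705 (then +1.0353 / +3.8637)
    (3,4) via x @ 0.7350
    (2,4) via x @ 1.7703
    (2,3) via y @ 1.9705
    (1,3) via x @ 2.8056
    (0,3) via x @ 3.8409  # hit
  → r_3 = 3.8409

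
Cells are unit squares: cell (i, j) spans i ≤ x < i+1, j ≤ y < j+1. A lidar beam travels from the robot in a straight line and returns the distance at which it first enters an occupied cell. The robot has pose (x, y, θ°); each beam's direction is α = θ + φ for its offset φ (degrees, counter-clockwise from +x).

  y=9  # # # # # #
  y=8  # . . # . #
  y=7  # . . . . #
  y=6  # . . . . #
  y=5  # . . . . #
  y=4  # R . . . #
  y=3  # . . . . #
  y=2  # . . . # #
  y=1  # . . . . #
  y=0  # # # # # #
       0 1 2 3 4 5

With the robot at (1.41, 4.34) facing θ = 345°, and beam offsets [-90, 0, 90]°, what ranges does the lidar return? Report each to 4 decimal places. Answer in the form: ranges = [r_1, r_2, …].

beam 1: φ=-90°, α=255°
  direction (-0.2588, -0.9659); cell (1,4); t to first gridline: x 1.5841, y 0.3520 (then +3.8637 / +1.0353)
    (1,3) via y @ 0.3520
    (1,2) via y @ 1.3873
    (0,2) via x @ 1.5841  # hit
  → r_1 = 1.5841
beam 2: φ=0°, α=345°
  direction (0.9659, -0.2588); cell (1,4); t to first gridline: x 0.6108, y 1.3137 (then +1.0353 / +3.8637)
    (2,4) via x @ 0.6108
    (2,3) via y @ 1.3137
    (3,3) via x @ 1.6461
    (4,3) via x @ 2.6814
    (5,3) via x @ 3.7166  # hit
  → r_2 = 3.7166
beam 3: φ=90°, α=75°
  direction (0.2588, 0.9659); cell (1,4); t to first gridline: x 2.2796, y 0.6833 (then +3.8637 / +1.0353)
    (1,5) via y @ 0.6833
    (1,6) via y @ 1.7186
    (2,6) via x @ 2.2796
    (2,7) via y @ 2.7538
    (2,8) via y @ 3.7891
    (2,9) via y @ 4.8244  # hit
  → r_3 = 4.8244

ranges = [1.5841, 3.7166, 4.8244]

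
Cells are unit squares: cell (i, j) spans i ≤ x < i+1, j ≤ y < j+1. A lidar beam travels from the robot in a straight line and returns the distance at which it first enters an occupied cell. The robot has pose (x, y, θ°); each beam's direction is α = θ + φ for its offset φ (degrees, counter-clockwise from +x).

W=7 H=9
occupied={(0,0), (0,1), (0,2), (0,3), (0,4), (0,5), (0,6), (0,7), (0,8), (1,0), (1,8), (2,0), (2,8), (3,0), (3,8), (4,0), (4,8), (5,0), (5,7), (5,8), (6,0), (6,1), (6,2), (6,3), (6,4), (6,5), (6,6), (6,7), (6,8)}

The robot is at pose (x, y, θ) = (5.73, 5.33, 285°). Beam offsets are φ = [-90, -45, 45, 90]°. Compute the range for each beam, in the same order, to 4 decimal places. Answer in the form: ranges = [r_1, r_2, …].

ranges = [4.8969, 4.9999, 0.3118, 0.2795]

beam 1: φ=-90°, α=195°
  cosα=-0.9659 sinα=-0.2588 | (5,5) | tMaxX 0.7558 tMaxY 1.2750 | tΔX 1.0353 tΔY 3.8637
    t=0.7558 [x] (4,5)
    t=1.2750 [y] (4,4)
    t=1.7910 [x] (3,4)
    t=2.8263 [x] (2,4)
    t=3.8616 [x] (1,4)
    t=4.8969 [x] (0,4) — stop
  → r_1 = 4.8969
beam 2: φ=-45°, α=240°
  cosα=-0.5000 sinα=-0.8660 | (5,5) | tMaxX 1.4600 tMaxY 0.3811 | tΔX 2.0000 tΔY 1.1547
    t=0.3811 [y] (5,4)
    t=1.4600 [x] (4,4)
    t=1.5358 [y] (4,3)
    t=2.6905 [y] (4,2)
    t=3.4600 [x] (3,2)
    t=3.8452 [y] (3,1)
    t=4.9999 [y] (3,0) — stop
  → r_2 = 4.9999
beam 3: φ=45°, α=330°
  cosα=0.8660 sinα=-0.5000 | (5,5) | tMaxX 0.3118 tMaxY 0.6600 | tΔX 1.1547 tΔY 2.0000
    t=0.3118 [x] (6,5) — stop
  → r_3 = 0.3118
beam 4: φ=90°, α=15°
  cosα=0.9659 sinα=0.2588 | (5,5) | tMaxX 0.2795 tMaxY 2.5887 | tΔX 1.0353 tΔY 3.8637
    t=0.2795 [x] (6,5) — stop
  → r_4 = 0.2795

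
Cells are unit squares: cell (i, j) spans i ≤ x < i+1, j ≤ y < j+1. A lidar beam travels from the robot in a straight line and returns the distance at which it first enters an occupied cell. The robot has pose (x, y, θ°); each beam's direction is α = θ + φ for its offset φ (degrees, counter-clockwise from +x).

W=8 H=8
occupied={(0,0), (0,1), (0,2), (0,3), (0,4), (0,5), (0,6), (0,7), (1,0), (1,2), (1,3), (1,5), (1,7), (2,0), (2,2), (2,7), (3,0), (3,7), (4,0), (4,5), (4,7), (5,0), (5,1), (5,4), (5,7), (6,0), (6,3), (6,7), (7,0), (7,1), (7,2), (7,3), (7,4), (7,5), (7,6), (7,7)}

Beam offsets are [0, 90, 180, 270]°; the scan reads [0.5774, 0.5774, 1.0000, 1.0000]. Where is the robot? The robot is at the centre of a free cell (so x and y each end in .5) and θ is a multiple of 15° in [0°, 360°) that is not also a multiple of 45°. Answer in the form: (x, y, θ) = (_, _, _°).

Enumerate (i+0.5, j+0.5, θ) over the 28 free cells and 16 admissible headings. For each, cast all 4 beams and compare to the given ranges.
  (1.5, 4.5, 240°): beam 2 = 5.0000 ≠ 0.5774 ✗
  (3.5, 4.5, 195°): beam 1 = 1.9319 ≠ 0.5774 ✗
  (4.5, 1.5, 240°): beam 3 = 2.8868 ≠ 1.0000 ✗
  (2.5, 1.5, 150°): beam 1 = 1.0000 ≠ 0.5774 ✗
  (6.5, 5.5, 255°): beam 1 = 1.5529 ≠ 0.5774 ✗
  …
  (6.5, 2.5, 30°): r_1=0.5774, r_2=0.5774, r_3=1.0000, r_4=1.0000 — all match ✓
No second candidate reproduces the full scan.

(x, y, θ) = (6.5, 2.5, 30°)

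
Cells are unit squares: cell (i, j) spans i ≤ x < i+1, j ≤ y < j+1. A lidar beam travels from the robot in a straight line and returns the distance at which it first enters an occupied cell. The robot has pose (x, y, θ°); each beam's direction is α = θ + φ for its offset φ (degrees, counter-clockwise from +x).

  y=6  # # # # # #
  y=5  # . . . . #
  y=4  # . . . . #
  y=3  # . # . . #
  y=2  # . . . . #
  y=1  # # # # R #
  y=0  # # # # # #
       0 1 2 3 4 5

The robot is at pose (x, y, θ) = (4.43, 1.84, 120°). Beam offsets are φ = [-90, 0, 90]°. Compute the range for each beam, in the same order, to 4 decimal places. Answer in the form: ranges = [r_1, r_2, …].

beam 1: φ=-90°, α=30°
  d=(0.8660,0.5000)  start (4,1)  tX=0.6582 tY=0.3200  stride 1/|dx|=1.1547 1/|dy|=2.0000
    cross y-line → (4,2), t=0.3200
    cross x-line → (5,2), t=0.6582 (wall)
  → r_1 = 0.6582
beam 2: φ=0°, α=120°
  d=(-0.5000,0.8660)  start (4,1)  tX=0.8600 tY=0.1848  stride 1/|dx|=2.0000 1/|dy|=1.1547
    cross y-line → (4,2), t=0.1848
    cross x-line → (3,2), t=0.8600
    cross y-line → (3,3), t=1.3395
    cross y-line → (3,4), t=2.4942
    cross x-line → (2,4), t=2.8600
    cross y-line → (2,5), t=3.6489
    cross y-line → (2,6), t=4.8036 (wall)
  → r_2 = 4.8036
beam 3: φ=90°, α=210°
  d=(-0.8660,-0.5000)  start (4,1)  tX=0.4965 tY=1.6800  stride 1/|dx|=1.1547 1/|dy|=2.0000
    cross x-line → (3,1), t=0.4965 (wall)
  → r_3 = 0.4965

ranges = [0.6582, 4.8036, 0.4965]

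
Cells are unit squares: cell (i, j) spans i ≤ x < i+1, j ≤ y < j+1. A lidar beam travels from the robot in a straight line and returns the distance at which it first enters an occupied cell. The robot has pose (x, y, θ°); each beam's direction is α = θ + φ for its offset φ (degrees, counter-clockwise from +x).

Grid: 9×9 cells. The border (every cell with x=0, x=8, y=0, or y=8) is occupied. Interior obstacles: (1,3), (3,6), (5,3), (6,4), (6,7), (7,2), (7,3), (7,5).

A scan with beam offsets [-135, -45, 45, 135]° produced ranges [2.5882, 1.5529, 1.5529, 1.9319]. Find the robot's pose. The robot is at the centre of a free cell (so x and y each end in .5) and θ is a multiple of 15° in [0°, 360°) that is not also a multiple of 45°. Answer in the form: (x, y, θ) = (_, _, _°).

(x, y, θ) = (5.5, 6.5, 150°)

Enumerate (i+0.5, j+0.5, θ) over the 41 free cells and 16 admissible headings. For each, cast all 4 beams and compare to the given ranges.
  (5.5, 6.5, 105°): beam 1 = 1.7321 ≠ 2.5882 ✗
  (5.5, 7.5, 345°): beam 1 = 1.7321 ≠ 2.5882 ✗
  (4.5, 5.5, 75°): beam 1 = 1.7321 ≠ 2.5882 ✗
  …
  (5.5, 6.5, 150°): r_1=2.5882, r_2=1.5529, r_3=1.5529, r_4=1.9319 — all match ✓
No second candidate reproduces the full scan.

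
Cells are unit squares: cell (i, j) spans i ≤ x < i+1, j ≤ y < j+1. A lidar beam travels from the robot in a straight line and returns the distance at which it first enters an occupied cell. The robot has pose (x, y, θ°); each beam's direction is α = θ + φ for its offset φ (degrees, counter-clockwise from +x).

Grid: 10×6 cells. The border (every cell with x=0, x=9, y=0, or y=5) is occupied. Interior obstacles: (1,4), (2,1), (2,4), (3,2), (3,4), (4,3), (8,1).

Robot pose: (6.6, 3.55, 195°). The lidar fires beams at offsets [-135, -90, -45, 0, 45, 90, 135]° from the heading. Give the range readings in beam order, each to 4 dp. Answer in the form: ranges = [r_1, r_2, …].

ranges = [1.6743, 1.5012, 2.9000, 1.6564, 2.9445, 2.6400, 2.7713]

beam 1: φ=-135°, α=60°
  cosα=0.5000 sinα=0.8660 | (6,3) | tMaxX 0.8000 tMaxY 0.5196 | tΔX 2.0000 tΔY 1.1547
    t=0.5196 [y] (6,4)
    t=0.8000 [x] (7,4)
    t=1.6743 [y] (7,5) — stop
  → r_1 = 1.6743
beam 2: φ=-90°, α=105°
  cosα=-0.2588 sinα=0.9659 | (6,3) | tMaxX 2.3182 tMaxY 0.4659 | tΔX 3.8637 tΔY 1.0353
    t=0.4659 [y] (6,4)
    t=1.5012 [y] (6,5) — stop
  → r_2 = 1.5012
beam 3: φ=-45°, α=150°
  cosα=-0.8660 sinα=0.5000 | (6,3) | tMaxX 0.6928 tMaxY 0.9000 | tΔX 1.1547 tΔY 2.0000
    t=0.6928 [x] (5,3)
    t=0.9000 [y] (5,4)
    t=1.8475 [x] (4,4)
    t=2.9000 [y] (4,5) — stop
  → r_3 = 2.9000
beam 4: φ=0°, α=195°
  cosα=-0.9659 sinα=-0.2588 | (6,3) | tMaxX 0.6212 tMaxY 2.1250 | tΔX 1.0353 tΔY 3.8637
    t=0.6212 [x] (5,3)
    t=1.6564 [x] (4,3) — stop
  → r_4 = 1.6564
beam 5: φ=45°, α=240°
  cosα=-0.5000 sinα=-0.8660 | (6,3) | tMaxX 1.2000 tMaxY 0.6351 | tΔX 2.0000 tΔY 1.1547
    t=0.6351 [y] (6,2)
    t=1.2000 [x] (5,2)
    t=1.7898 [y] (5,1)
    t=2.9445 [y] (5,0) — stop
  → r_5 = 2.9445
beam 6: φ=90°, α=285°
  cosα=0.2588 sinα=-0.9659 | (6,3) | tMaxX 1.5455 tMaxY 0.5694 | tΔX 3.8637 tΔY 1.0353
    t=0.5694 [y] (6,2)
    t=1.5455 [x] (7,2)
    t=1.6047 [y] (7,1)
    t=2.6400 [y] (7,0) — stop
  → r_6 = 2.6400
beam 7: φ=135°, α=330°
  cosα=0.8660 sinα=-0.5000 | (6,3) | tMaxX 0.4619 tMaxY 1.1000 | tΔX 1.1547 tΔY 2.0000
    t=0.4619 [x] (7,3)
    t=1.1000 [y] (7,2)
    t=1.6166 [x] (8,2)
    t=2.7713 [x] (9,2) — stop
  → r_7 = 2.7713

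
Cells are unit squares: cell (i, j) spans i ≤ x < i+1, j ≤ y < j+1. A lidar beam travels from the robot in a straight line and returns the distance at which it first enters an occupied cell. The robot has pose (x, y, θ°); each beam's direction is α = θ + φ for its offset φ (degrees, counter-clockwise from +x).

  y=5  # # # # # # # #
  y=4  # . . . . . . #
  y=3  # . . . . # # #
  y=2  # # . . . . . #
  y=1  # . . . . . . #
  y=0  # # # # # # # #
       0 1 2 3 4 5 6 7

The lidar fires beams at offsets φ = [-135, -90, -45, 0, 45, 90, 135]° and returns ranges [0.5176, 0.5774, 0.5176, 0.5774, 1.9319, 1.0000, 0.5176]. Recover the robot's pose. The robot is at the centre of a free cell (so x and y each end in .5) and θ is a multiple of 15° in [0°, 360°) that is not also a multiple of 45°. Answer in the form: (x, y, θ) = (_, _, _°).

Candidates: 21 free-cell centres × 16 headings = 336 poses. Raycast each; keep the one whose scan matches to 4 dp.
  (4.5, 1.5, 285°): beam 1 = 2.8868 ≠ 0.5176 ✗
  (3.5, 3.5, 120°): beam 1 = 1.5529 ≠ 0.5176 ✗
  (2.5, 1.5, 255°): beam 1 = 1.0000 ≠ 0.5176 ✗
  …
  (6.5, 4.5, 120°): r_1=0.5176, r_2=0.5774, r_3=0.5176, r_4=0.5774, r_5=1.9319, r_6=1.0000, r_7=0.5176 — all match ✓
Only this pose fits every beam.

(x, y, θ) = (6.5, 4.5, 120°)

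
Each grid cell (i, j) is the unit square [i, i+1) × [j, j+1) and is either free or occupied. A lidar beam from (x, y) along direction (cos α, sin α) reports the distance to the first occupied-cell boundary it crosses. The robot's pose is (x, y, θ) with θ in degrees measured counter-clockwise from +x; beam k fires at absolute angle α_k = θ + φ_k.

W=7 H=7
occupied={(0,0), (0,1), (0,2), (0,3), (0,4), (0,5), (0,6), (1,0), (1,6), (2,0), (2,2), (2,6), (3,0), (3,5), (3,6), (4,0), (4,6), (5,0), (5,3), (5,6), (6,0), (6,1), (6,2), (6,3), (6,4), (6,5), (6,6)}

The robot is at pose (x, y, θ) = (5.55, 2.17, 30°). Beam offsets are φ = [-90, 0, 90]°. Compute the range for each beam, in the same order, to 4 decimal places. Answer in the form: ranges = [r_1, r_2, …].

ranges = [0.9000, 0.5196, 0.9584]

beam 1: φ=-90°, α=300°
  direction (0.5000, -0.8660); cell (5,2); t to first gridline: x 0.9000, y 0.1963 (then +2.0000 / +1.1547)
    (5,1) via y @ 0.1963
    (6,1) via x @ 0.9000  # hit
  → r_1 = 0.9000
beam 2: φ=0°, α=30°
  direction (0.8660, 0.5000); cell (5,2); t to first gridline: x 0.5196, y 1.6600 (then +1.1547 / +2.0000)
    (6,2) via x @ 0.5196  # hit
  → r_2 = 0.5196
beam 3: φ=90°, α=120°
  direction (-0.5000, 0.8660); cell (5,2); t to first gridline: x 1.1000, y 0.9584 (then +2.0000 / +1.1547)
    (5,3) via y @ 0.9584  # hit
  → r_3 = 0.9584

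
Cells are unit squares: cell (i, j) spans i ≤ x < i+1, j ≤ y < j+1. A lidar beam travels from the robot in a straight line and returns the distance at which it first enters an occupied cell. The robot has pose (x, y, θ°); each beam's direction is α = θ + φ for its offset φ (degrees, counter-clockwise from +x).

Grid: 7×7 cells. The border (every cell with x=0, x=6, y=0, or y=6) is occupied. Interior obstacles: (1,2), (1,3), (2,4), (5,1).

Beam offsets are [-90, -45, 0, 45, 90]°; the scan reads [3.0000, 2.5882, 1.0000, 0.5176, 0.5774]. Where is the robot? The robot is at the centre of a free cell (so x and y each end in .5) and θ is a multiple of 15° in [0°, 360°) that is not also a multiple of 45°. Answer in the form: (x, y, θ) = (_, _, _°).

Candidates: 21 free-cell centres × 16 headings = 336 poses. Raycast each; keep the one whose scan matches to 4 dp.
  (4.5, 5.5, 165°): beam 1 = 0.5176 ≠ 3.0000 ✗
  (1.5, 4.5, 150°): beam 1 = 1.7321 ≠ 3.0000 ✗
  (5.5, 4.5, 60°): beam 1 = 0.5774 ≠ 3.0000 ✗
  (3.5, 5.5, 195°): beam 1 = 0.5176 ≠ 3.0000 ✗
  …
  (4.5, 1.5, 210°): r_1=3.0000, r_2=2.5882, r_3=1.0000, r_4=0.5176, r_5=0.5774 — all match ✓
Unique over the lattice → pose = (4.5, 1.5, 210°).

(x, y, θ) = (4.5, 1.5, 210°)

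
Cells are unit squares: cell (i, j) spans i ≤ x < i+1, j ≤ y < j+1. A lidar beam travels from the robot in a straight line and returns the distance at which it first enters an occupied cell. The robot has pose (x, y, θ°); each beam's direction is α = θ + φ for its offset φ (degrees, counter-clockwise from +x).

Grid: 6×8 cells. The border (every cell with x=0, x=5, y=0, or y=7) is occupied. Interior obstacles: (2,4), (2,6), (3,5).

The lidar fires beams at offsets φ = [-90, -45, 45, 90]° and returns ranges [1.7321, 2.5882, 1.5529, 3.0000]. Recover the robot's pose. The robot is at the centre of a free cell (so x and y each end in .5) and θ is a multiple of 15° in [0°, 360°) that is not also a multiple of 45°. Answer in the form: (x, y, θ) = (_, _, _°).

(x, y, θ) = (2.5, 2.5, 30°)

Enumerate (i+0.5, j+0.5, θ) over the 21 free cells and 16 admissible headings. For each, cast all 4 beams and compare to the given ranges.
  (1.5, 2.5, 150°): beam 2 = 1.9319 ≠ 2.5882 ✗
  (3.5, 3.5, 75°): beam 1 = 1.5529 ≠ 1.7321 ✗
  (4.5, 3.5, 285°): beam 1 = 3.6235 ≠ 1.7321 ✗
  (4.5, 6.5, 30°): beam 1 = 1.0000 ≠ 1.7321 ✗
  (1.5, 3.5, 150°): beam 1 = 1.0000 ≠ 1.7321 ✗
  …
  (2.5, 2.5, 30°): r_1=1.7321, r_2=2.5882, r_3=1.5529, r_4=3.0000 — all match ✓
No second candidate reproduces the full scan.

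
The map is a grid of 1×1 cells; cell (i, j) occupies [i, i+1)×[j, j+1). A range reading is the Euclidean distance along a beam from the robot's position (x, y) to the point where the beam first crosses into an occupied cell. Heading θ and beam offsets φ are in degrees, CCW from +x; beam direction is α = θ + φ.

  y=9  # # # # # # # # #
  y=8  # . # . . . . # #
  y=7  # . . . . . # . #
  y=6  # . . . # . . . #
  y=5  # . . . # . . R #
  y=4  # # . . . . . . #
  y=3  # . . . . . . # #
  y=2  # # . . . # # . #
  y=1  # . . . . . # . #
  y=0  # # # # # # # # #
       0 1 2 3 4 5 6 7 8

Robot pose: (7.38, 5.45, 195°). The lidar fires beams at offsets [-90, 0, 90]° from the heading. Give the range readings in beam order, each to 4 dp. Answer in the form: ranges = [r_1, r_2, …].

ranges = [1.6047, 5.5698, 1.5012]

beam 1: φ=-90°, α=105°
  d=(-0.2588,0.9659)  start (7,5)  tX=1.4682 tY=0.5694  stride 1/|dx|=3.8637 1/|dy|=1.0353
    cross y-line → (7,6), t=0.5694
    cross x-line → (6,6), t=1.4682
    cross y-line → (6,7), t=1.6047 (wall)
  → r_1 = 1.6047
beam 2: φ=0°, α=195°
  d=(-0.9659,-0.2588)  start (7,5)  tX=0.3934 tY=1.7387  stride 1/|dx|=1.0353 1/|dy|=3.8637
    cross x-line → (6,5), t=0.3934
    cross x-line → (5,5), t=1.4287
    cross y-line → (5,4), t=1.7387
    cross x-line → (4,4), t=2.4640
    cross x-line → (3,4), t=3.4992
    cross x-line → (2,4), t=4.5345
    cross x-line → (1,4), t=5.5698 (wall)
  → r_2 = 5.5698
beam 3: φ=90°, α=285°
  d=(0.2588,-0.9659)  start (7,5)  tX=2.3955 tY=0.4659  stride 1/|dx|=3.8637 1/|dy|=1.0353
    cross y-line → (7,4), t=0.4659
    cross y-line → (7,3), t=1.5012 (wall)
  → r_3 = 1.5012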